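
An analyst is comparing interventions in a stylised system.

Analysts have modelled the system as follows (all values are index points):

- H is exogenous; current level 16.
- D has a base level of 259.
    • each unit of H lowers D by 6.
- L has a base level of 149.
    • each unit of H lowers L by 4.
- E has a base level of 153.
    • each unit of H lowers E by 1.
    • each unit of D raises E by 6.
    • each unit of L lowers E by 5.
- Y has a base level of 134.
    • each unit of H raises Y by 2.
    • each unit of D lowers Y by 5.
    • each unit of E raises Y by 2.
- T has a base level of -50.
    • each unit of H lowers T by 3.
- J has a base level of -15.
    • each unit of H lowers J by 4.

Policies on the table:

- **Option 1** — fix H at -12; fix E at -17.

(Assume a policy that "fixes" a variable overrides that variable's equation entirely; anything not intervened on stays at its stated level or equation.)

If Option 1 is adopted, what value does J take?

Option 1 (H := -12, E := -17):
  H = -12
  J = -15 − 4·(-12) = 33

33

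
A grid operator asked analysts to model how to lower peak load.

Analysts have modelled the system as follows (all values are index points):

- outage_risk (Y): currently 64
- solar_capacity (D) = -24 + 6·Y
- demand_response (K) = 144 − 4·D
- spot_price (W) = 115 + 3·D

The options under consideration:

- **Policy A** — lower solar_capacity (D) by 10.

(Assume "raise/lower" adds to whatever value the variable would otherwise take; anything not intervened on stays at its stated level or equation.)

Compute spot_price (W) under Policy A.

1165

Policy A (D − 10):
  Y = 64
  D = -24 + 6·64 (−10 from intervention) = 350
  W = 115 + 3·350 = 1165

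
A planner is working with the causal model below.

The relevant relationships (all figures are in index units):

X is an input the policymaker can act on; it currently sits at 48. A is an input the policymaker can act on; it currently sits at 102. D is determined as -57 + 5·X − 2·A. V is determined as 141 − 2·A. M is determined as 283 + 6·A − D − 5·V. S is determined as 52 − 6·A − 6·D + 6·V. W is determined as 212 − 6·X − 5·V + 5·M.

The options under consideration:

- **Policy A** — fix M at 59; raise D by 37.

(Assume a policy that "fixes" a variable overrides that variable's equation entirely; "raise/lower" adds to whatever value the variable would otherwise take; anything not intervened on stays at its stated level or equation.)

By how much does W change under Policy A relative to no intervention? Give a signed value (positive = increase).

Baseline:
  X = 48
  A = 102
  D = -57 + 5·48 − 2·102 = -21
  V = 141 − 2·102 = -63
  M = 283 + 6·102 − (-21) − 5·(-63) = 1231
  W = 212 − 6·48 − 5·(-63) + 5·1231 = 6394
Policy A (M := 59, D + 37):
  X = 48
  A = 102
  D = -57 + 5·48 − 2·102 (+37 from intervention) = 16
  V = 141 − 2·102 = -63
  M = 59
  W = 212 − 6·48 − 5·(-63) + 5·59 = 534
Change in W: 534 − 6394 = -5860

-5860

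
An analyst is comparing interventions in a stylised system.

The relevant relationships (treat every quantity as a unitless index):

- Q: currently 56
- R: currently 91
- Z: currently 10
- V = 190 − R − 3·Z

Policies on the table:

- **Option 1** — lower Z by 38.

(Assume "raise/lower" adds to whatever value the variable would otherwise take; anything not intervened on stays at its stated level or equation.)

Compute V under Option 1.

Option 1 (Z − 38):
  R = 91
  Z = 10 − 38 = -28
  V = 190 − 91 − 3·(-28) = 183

183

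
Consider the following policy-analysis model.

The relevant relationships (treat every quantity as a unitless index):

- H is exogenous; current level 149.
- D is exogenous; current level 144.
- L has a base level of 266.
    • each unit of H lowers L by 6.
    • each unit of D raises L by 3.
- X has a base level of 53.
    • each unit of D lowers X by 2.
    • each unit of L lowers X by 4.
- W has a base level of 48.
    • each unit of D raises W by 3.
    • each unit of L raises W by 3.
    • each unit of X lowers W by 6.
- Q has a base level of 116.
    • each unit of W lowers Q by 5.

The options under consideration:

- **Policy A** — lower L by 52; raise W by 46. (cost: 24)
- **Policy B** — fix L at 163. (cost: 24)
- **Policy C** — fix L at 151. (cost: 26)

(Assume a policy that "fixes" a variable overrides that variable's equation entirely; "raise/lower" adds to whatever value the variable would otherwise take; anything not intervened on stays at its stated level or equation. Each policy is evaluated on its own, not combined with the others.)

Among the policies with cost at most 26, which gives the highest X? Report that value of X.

757

Policy A (L − 52, W + 46):
  H = 149
  D = 144
  L = 266 − 6·149 + 3·144 (−52 from intervention) = -248
  X = 53 − 2·144 − 4·(-248) = 757
Policy B (L := 163):
  H = 149
  D = 144
  L = 163
  X = 53 − 2·144 − 4·163 = -887
Policy C (L := 151):
  H = 149
  D = 144
  L = 151
  X = 53 − 2·144 − 4·151 = -839
Comparing — Policy A: X=757, Policy B: X=-887, Policy C: X=-839. Highest is 757 (Policy A).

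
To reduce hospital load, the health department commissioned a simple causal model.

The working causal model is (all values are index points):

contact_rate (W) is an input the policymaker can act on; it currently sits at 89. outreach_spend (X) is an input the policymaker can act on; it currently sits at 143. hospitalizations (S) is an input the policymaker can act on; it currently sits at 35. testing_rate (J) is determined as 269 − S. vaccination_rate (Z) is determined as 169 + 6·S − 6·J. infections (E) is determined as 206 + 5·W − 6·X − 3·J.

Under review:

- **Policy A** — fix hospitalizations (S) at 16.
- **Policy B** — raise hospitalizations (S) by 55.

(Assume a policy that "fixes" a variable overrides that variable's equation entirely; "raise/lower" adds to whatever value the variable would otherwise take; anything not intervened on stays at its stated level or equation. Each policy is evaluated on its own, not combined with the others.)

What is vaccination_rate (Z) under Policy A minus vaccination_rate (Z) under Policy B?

-888

Policy A (S := 16):
  S = 16
  J = 269 − 16 = 253
  Z = 169 + 6·16 − 6·253 = -1253
Policy B (S + 55):
  S = 35 + 55 = 90
  J = 269 − 90 = 179
  Z = 169 + 6·90 − 6·179 = -365
Z: -1253 − (-365) = -888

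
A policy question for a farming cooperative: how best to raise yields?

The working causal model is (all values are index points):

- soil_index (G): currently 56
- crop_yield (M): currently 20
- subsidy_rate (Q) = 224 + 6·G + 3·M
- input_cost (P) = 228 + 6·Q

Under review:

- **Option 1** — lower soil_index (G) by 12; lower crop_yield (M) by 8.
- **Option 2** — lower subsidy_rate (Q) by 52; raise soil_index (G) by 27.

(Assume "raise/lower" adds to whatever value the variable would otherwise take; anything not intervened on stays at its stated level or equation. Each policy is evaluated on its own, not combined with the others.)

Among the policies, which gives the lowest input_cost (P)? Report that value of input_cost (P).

Option 1 (G − 12, M − 8):
  G = 56 − 12 = 44
  M = 20 − 8 = 12
  Q = 224 + 6·44 + 3·12 = 524
  P = 228 + 6·524 = 3372
Option 2 (Q − 52, G + 27):
  G = 56 + 27 = 83
  M = 20
  Q = 224 + 6·83 + 3·20 (−52 from intervention) = 730
  P = 228 + 6·730 = 4608
Comparing — Option 1: P=3372, Option 2: P=4608. Lowest is 3372 (Option 1).

3372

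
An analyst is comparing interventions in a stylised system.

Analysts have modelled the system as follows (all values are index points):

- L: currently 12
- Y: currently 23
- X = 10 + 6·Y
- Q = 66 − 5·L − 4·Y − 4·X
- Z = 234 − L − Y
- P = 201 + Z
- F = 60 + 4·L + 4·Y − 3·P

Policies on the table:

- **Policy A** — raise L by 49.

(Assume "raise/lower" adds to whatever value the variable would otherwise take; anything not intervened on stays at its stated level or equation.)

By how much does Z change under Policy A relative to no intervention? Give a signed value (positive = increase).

-49

Baseline:
  L = 12
  Y = 23
  Z = 234 − 12 − 23 = 199
Policy A (L + 49):
  L = 12 + 49 = 61
  Y = 23
  Z = 234 − 61 − 23 = 150
Change in Z: 150 − 199 = -49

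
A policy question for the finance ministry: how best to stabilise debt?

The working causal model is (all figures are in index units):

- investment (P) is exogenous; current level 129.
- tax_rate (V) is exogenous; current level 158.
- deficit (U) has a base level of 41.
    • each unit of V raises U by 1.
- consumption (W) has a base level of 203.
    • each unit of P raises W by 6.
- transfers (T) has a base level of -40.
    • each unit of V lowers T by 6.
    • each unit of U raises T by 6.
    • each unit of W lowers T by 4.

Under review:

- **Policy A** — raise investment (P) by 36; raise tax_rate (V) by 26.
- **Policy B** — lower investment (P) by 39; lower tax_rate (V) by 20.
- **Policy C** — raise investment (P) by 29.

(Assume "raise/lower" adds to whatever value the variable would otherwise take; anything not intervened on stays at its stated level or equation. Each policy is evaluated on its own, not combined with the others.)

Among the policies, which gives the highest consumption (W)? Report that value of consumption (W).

Policy A (P + 36, V + 26):
  P = 129 + 36 = 165
  W = 203 + 6·165 = 1193
Policy B (P − 39, V − 20):
  P = 129 − 39 = 90
  W = 203 + 6·90 = 743
Policy C (P + 29):
  P = 129 + 29 = 158
  W = 203 + 6·158 = 1151
Comparing — Policy A: W=1193, Policy B: W=743, Policy C: W=1151. Highest is 1193 (Policy A).

1193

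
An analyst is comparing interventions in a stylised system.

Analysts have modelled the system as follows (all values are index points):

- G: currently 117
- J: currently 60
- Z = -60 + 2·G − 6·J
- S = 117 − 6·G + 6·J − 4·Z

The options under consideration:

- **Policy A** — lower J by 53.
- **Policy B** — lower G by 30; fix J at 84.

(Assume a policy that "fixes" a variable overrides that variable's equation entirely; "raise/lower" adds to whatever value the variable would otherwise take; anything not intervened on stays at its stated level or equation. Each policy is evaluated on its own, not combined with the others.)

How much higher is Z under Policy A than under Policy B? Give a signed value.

522

Policy A (J − 53):
  G = 117
  J = 60 − 53 = 7
  Z = -60 + 2·117 − 6·7 = 132
Policy B (G − 30, J := 84):
  G = 117 − 30 = 87
  J = 84
  Z = -60 + 2·87 − 6·84 = -390
Z: 132 − (-390) = 522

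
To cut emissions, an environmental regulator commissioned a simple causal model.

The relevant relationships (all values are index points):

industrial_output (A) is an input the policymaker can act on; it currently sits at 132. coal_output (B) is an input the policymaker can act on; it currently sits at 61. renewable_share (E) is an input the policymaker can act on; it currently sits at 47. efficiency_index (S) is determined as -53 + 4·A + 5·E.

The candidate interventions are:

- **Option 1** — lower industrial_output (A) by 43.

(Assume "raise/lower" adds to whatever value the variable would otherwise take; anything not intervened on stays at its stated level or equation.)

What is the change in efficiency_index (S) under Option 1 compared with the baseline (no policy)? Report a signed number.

Baseline:
  A = 132
  E = 47
  S = -53 + 4·132 + 5·47 = 710
Option 1 (A − 43):
  A = 132 − 43 = 89
  E = 47
  S = -53 + 4·89 + 5·47 = 538
Change in S: 538 − 710 = -172

-172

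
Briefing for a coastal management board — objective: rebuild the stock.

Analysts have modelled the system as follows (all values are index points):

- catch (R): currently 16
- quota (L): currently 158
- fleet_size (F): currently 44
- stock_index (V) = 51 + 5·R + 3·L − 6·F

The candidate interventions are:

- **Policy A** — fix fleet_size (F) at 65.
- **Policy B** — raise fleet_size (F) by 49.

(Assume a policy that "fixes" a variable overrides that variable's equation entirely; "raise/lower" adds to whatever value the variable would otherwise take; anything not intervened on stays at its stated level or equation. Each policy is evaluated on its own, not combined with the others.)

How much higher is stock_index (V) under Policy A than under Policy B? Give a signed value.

Policy A (F := 65):
  R = 16
  L = 158
  F = 65
  V = 51 + 5·16 + 3·158 − 6·65 = 215
Policy B (F + 49):
  R = 16
  L = 158
  F = 44 + 49 = 93
  V = 51 + 5·16 + 3·158 − 6·93 = 47
V: 215 − 47 = 168

168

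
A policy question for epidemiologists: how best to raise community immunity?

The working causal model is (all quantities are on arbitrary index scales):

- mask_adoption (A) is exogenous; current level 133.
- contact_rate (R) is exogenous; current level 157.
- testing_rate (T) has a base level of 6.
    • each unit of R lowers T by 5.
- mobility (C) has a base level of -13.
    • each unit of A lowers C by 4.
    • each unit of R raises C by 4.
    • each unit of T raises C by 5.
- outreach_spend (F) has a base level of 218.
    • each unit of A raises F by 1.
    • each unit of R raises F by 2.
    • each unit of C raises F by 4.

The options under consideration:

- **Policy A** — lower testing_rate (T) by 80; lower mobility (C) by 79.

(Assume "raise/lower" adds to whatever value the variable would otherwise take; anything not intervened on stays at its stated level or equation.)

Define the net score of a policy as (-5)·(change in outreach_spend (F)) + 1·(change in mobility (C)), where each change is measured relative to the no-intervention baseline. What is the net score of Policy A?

Baseline:
  A = 133
  R = 157
  T = 6 − 5·157 = -779
  C = -13 − 4·133 + 4·157 + 5·(-779) = -3812
  F = 218 + 133 + 2·157 + 4·(-3812) = -14583
Policy A (T − 80, C − 79):
  A = 133
  R = 157
  T = 6 − 5·157 (−80 from intervention) = -859
  C = -13 − 4·133 + 4·157 + 5·(-859) (−79 from intervention) = -4291
  F = 218 + 133 + 2·157 + 4·(-4291) = -16499
ΔF = -16499 − (-14583) = -1916; ΔC = -4291 − (-3812) = -479
Score = (-5)·(-1916) + 1·(-479) = 9101

9101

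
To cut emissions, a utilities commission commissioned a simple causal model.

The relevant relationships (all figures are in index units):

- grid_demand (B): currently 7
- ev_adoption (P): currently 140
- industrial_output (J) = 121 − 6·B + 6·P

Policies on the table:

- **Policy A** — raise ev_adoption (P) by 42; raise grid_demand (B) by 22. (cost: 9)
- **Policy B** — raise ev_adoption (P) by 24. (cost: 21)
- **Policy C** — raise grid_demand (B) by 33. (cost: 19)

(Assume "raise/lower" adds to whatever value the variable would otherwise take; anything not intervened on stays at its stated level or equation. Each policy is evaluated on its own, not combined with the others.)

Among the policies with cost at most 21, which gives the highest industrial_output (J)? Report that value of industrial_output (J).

1063

Policy A (P + 42, B + 22):
  B = 7 + 22 = 29
  P = 140 + 42 = 182
  J = 121 − 6·29 + 6·182 = 1039
Policy B (P + 24):
  B = 7
  P = 140 + 24 = 164
  J = 121 − 6·7 + 6·164 = 1063
Policy C (B + 33):
  B = 7 + 33 = 40
  P = 140
  J = 121 − 6·40 + 6·140 = 721
Comparing — Policy A: J=1039, Policy B: J=1063, Policy C: J=721. Highest is 1063 (Policy B).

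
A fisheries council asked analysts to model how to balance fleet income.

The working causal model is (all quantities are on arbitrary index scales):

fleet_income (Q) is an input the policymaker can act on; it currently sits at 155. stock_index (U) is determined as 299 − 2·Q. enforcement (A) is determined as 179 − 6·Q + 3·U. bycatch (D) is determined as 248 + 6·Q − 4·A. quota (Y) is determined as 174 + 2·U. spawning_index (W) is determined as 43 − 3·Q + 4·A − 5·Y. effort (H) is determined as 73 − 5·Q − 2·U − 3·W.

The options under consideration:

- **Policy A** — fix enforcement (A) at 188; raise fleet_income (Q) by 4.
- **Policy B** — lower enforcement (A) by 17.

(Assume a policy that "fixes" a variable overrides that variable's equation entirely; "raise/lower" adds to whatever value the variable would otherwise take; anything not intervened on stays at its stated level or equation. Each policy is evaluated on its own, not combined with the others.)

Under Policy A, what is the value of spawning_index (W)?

Policy A (A := 188, Q + 4):
  Q = 155 + 4 = 159
  U = 299 − 2·159 = -19
  A = 188
  Y = 174 + 2·(-19) = 136
  W = 43 − 3·159 + 4·188 − 5·136 = -362

-362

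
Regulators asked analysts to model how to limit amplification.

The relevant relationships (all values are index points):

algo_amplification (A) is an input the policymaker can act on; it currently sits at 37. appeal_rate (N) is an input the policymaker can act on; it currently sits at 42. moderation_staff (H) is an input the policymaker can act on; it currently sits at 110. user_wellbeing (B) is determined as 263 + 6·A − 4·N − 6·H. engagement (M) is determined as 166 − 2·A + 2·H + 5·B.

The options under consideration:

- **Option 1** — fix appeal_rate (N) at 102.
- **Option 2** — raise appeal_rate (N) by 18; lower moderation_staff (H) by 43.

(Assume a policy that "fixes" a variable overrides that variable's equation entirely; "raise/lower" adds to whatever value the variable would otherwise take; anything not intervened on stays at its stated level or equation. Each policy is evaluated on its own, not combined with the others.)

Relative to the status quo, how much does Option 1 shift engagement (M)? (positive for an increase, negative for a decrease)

-1200

Baseline:
  A = 37
  N = 42
  H = 110
  B = 263 + 6·37 − 4·42 − 6·110 = -343
  M = 166 − 2·37 + 2·110 + 5·(-343) = -1403
Option 1 (N := 102):
  A = 37
  N = 102
  H = 110
  B = 263 + 6·37 − 4·102 − 6·110 = -583
  M = 166 − 2·37 + 2·110 + 5·(-583) = -2603
Change in M: -2603 − (-1403) = -1200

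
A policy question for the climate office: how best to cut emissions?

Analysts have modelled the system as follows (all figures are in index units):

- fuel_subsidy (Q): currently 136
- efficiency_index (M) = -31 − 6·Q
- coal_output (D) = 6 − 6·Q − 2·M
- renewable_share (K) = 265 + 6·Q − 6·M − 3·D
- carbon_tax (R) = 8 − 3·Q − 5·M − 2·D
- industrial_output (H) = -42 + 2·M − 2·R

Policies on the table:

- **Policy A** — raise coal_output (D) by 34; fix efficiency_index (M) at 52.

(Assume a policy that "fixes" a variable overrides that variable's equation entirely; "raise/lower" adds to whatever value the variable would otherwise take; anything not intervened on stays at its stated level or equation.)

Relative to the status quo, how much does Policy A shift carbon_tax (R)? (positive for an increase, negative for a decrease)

Baseline:
  Q = 136
  M = -31 − 6·136 = -847
  D = 6 − 6·136 − 2·(-847) = 884
  R = 8 − 3·136 − 5·(-847) − 2·884 = 2067
Policy A (D + 34, M := 52):
  Q = 136
  M = 52
  D = 6 − 6·136 − 2·52 (+34 from intervention) = -880
  R = 8 − 3·136 − 5·52 − 2·(-880) = 1100
Change in R: 1100 − 2067 = -967

-967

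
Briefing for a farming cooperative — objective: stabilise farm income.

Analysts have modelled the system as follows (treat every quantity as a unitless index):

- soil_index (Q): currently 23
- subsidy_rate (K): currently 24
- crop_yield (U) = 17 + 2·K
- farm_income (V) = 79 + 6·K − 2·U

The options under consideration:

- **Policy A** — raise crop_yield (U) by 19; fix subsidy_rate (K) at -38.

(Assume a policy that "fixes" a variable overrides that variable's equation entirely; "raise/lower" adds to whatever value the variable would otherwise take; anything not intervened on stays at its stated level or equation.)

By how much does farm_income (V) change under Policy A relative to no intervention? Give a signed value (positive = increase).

-162

Baseline:
  K = 24
  U = 17 + 2·24 = 65
  V = 79 + 6·24 − 2·65 = 93
Policy A (U + 19, K := -38):
  K = -38
  U = 17 + 2·(-38) (+19 from intervention) = -40
  V = 79 + 6·(-38) − 2·(-40) = -69
Change in V: -69 − 93 = -162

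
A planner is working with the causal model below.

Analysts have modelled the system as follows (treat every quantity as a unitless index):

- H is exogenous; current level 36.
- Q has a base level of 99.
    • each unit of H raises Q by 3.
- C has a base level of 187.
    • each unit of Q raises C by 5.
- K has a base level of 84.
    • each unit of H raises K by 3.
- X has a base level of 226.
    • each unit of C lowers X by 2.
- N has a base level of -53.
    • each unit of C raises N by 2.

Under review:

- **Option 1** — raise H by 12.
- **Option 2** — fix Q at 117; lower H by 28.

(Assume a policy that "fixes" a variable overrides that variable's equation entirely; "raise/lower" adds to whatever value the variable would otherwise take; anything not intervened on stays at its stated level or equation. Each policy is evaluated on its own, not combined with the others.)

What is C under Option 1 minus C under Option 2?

630

Option 1 (H + 12):
  H = 36 + 12 = 48
  Q = 99 + 3·48 = 243
  C = 187 + 5·243 = 1402
Option 2 (Q := 117, H − 28):
  H = 36 − 28 = 8
  Q = 117
  C = 187 + 5·117 = 772
C: 1402 − 772 = 630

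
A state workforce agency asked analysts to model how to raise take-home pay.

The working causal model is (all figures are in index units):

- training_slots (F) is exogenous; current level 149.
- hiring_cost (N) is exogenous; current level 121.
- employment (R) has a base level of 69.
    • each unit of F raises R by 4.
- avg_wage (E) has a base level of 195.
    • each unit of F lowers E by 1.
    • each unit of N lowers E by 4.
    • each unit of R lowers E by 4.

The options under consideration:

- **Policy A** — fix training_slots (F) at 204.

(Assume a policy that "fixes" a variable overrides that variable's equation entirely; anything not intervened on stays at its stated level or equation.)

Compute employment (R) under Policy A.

Policy A (F := 204):
  F = 204
  R = 69 + 4·204 = 885

885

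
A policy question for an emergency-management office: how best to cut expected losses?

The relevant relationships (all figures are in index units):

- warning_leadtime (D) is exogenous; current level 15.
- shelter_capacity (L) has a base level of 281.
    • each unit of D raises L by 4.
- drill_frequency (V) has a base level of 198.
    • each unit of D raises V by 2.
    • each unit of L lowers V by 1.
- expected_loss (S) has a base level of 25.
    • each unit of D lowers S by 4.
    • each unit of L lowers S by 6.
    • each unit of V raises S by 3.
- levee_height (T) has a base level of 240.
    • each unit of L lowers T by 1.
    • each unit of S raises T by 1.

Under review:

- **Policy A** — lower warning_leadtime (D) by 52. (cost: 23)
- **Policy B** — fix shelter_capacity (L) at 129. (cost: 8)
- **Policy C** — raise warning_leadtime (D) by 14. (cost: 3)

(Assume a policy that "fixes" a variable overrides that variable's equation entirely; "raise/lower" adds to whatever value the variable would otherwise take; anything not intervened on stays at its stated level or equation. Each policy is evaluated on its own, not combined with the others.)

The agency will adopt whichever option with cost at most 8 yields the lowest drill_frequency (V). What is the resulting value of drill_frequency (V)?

-141

Policy B (L := 129):
  D = 15
  L = 129
  V = 198 + 2·15 − 129 = 99
Policy C (D + 14):
  D = 15 + 14 = 29
  L = 281 + 4·29 = 397
  V = 198 + 2·29 − 397 = -141
Comparing — Policy B: V=99, Policy C: V=-141. Lowest is -141 (Policy C).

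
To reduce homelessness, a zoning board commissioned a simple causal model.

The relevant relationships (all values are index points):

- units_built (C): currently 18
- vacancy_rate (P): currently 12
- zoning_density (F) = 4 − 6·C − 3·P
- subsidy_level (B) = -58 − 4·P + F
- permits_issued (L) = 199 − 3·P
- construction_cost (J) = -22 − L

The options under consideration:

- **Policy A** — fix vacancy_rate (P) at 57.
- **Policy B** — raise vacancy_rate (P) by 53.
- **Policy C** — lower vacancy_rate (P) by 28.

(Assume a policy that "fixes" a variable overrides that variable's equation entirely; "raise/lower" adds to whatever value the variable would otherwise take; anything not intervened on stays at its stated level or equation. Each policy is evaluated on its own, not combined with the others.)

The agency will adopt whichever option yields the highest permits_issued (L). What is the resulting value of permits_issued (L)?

Policy A (P := 57):
  P = 57
  L = 199 − 3·57 = 28
Policy B (P + 53):
  P = 12 + 53 = 65
  L = 199 − 3·65 = 4
Policy C (P − 28):
  P = 12 − 28 = -16
  L = 199 − 3·(-16) = 247
Comparing — Policy A: L=28, Policy B: L=4, Policy C: L=247. Highest is 247 (Policy C).

247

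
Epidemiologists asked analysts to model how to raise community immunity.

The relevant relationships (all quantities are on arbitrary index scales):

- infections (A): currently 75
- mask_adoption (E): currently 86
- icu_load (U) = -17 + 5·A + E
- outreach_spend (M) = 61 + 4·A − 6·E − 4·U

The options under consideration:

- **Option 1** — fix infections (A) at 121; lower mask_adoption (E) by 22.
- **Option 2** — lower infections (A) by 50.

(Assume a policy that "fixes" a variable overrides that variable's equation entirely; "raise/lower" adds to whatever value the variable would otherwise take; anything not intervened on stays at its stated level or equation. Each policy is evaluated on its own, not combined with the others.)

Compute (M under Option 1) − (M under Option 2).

Option 1 (A := 121, E − 22):
  A = 121
  E = 86 − 22 = 64
  U = -17 + 5·121 + 64 = 652
  M = 61 + 4·121 − 6·64 − 4·652 = -2447
Option 2 (A − 50):
  A = 75 − 50 = 25
  E = 86
  U = -17 + 5·25 + 86 = 194
  M = 61 + 4·25 − 6·86 − 4·194 = -1131
M: -2447 − (-1131) = -1316

-1316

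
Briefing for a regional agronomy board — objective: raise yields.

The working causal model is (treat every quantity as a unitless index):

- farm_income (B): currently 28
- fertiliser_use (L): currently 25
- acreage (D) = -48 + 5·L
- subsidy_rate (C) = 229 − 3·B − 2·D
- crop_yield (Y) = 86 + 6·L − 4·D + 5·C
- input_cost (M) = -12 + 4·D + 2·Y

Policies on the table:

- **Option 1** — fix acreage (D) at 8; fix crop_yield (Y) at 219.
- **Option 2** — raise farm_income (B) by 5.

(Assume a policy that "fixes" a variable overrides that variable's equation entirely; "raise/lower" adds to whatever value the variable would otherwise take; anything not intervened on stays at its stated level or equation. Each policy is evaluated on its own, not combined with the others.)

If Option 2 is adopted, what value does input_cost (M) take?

Option 2 (B + 5):
  B = 28 + 5 = 33
  L = 25
  D = -48 + 5·25 = 77
  C = 229 − 3·33 − 2·77 = -24
  Y = 86 + 6·25 − 4·77 + 5·(-24) = -192
  M = -12 + 4·77 + 2·(-192) = -88

-88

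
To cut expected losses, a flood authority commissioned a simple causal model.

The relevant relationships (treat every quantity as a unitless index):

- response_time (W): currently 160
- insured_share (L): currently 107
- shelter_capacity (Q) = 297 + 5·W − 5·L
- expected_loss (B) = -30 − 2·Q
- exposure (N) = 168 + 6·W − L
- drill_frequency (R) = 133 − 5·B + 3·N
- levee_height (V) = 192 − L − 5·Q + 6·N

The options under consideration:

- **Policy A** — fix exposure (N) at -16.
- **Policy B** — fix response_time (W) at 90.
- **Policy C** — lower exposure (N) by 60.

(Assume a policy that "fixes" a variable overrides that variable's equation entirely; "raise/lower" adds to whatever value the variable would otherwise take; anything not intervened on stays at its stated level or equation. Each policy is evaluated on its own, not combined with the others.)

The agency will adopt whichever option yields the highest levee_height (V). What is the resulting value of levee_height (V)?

3041

Policy A (N := -16):
  W = 160
  L = 107
  Q = 297 + 5·160 − 5·107 = 562
  N = -16
  V = 192 − 107 − 5·562 + 6·(-16) = -2821
Policy B (W := 90):
  W = 90
  L = 107
  Q = 297 + 5·90 − 5·107 = 212
  N = 168 + 6·90 − 107 = 601
  V = 192 − 107 − 5·212 + 6·601 = 2631
Policy C (N − 60):
  W = 160
  L = 107
  Q = 297 + 5·160 − 5·107 = 562
  N = 168 + 6·160 − 107 (−60 from intervention) = 961
  V = 192 − 107 − 5·562 + 6·961 = 3041
Comparing — Policy A: V=-2821, Policy B: V=2631, Policy C: V=3041. Highest is 3041 (Policy C).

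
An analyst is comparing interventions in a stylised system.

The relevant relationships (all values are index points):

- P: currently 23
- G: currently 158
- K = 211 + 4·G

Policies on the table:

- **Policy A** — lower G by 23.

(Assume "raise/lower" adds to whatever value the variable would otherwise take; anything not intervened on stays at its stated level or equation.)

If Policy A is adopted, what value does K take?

751

Policy A (G − 23):
  G = 158 − 23 = 135
  K = 211 + 4·135 = 751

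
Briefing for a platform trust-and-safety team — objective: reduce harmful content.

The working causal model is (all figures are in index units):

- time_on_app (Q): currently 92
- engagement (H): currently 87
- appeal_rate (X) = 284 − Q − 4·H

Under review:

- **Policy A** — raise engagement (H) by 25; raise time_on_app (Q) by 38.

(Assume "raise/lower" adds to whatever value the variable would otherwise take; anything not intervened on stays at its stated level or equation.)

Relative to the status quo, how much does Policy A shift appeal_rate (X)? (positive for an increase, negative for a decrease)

Baseline:
  Q = 92
  H = 87
  X = 284 − 92 − 4·87 = -156
Policy A (H + 25, Q + 38):
  Q = 92 + 38 = 130
  H = 87 + 25 = 112
  X = 284 − 130 − 4·112 = -294
Change in X: -294 − (-156) = -138

-138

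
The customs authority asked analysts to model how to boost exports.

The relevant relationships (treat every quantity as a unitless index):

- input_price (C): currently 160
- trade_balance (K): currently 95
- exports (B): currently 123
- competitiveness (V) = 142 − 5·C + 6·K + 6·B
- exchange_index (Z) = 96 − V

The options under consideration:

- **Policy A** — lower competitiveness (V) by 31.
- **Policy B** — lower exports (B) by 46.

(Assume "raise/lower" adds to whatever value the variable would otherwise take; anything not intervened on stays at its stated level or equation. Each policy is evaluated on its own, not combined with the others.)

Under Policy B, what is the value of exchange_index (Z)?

-278

Policy B (B − 46):
  C = 160
  K = 95
  B = 123 − 46 = 77
  V = 142 − 5·160 + 6·95 + 6·77 = 374
  Z = 96 − 374 = -278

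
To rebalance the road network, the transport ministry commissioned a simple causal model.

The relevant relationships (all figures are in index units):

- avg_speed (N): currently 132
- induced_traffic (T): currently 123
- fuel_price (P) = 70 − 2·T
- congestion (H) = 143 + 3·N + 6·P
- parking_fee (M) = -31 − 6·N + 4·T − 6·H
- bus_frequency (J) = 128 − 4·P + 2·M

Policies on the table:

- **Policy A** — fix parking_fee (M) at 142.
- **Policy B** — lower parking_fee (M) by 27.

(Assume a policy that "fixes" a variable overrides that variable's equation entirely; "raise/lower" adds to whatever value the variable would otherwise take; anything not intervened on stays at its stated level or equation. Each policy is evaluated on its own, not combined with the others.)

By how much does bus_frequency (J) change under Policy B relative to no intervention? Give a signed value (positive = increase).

-54

Baseline:
  N = 132
  T = 123
  P = 70 − 2·123 = -176
  H = 143 + 3·132 + 6·(-176) = -517
  M = -31 − 6·132 + 4·123 − 6·(-517) = 2771
  J = 128 − 4·(-176) + 2·2771 = 6374
Policy B (M − 27):
  N = 132
  T = 123
  P = 70 − 2·123 = -176
  H = 143 + 3·132 + 6·(-176) = -517
  M = -31 − 6·132 + 4·123 − 6·(-517) (−27 from intervention) = 2744
  J = 128 − 4·(-176) + 2·2744 = 6320
Change in J: 6320 − 6374 = -54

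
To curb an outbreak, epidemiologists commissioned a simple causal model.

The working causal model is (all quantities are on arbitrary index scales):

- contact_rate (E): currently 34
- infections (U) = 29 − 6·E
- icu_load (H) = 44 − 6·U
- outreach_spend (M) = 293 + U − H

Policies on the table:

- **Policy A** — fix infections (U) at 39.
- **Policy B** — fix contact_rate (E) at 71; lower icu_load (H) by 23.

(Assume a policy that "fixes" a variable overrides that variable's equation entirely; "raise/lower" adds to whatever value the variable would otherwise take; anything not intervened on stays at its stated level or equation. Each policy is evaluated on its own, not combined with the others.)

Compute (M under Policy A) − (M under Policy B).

Policy A (U := 39):
  E = 34
  U = 39
  H = 44 − 6·39 = -190
  M = 293 + 39 − (-190) = 522
Policy B (E := 71, H − 23):
  E = 71
  U = 29 − 6·71 = -397
  H = 44 − 6·(-397) (−23 from intervention) = 2403
  M = 293 + (-397) − 2403 = -2507
M: 522 − (-2507) = 3029

3029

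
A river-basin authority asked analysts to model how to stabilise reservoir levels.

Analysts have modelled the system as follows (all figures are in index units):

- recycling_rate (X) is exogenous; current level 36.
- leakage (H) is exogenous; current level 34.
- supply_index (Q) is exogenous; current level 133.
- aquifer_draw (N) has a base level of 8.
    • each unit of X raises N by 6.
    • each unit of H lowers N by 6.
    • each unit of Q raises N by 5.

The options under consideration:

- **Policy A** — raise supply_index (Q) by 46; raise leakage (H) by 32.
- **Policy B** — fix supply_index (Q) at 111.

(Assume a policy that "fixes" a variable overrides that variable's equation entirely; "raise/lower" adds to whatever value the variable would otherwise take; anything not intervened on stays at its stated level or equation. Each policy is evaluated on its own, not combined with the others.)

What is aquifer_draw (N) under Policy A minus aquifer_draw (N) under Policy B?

148

Policy A (Q + 46, H + 32):
  X = 36
  H = 34 + 32 = 66
  Q = 133 + 46 = 179
  N = 8 + 6·36 − 6·66 + 5·179 = 723
Policy B (Q := 111):
  X = 36
  H = 34
  Q = 111
  N = 8 + 6·36 − 6·34 + 5·111 = 575
N: 723 − 575 = 148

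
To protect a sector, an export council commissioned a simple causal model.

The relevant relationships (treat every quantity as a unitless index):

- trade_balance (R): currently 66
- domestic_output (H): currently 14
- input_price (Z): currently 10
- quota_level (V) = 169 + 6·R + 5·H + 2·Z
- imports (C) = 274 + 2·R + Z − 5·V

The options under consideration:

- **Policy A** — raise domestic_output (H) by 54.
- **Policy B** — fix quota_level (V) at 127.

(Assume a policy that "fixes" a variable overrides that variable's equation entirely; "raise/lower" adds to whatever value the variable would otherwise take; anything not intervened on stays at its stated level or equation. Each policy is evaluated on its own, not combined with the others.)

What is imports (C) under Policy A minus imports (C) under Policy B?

Policy A (H + 54):
  R = 66
  H = 14 + 54 = 68
  Z = 10
  V = 169 + 6·66 + 5·68 + 2·10 = 925
  C = 274 + 2·66 + 10 − 5·925 = -4209
Policy B (V := 127):
  R = 66
  H = 14
  Z = 10
  V = 127
  C = 274 + 2·66 + 10 − 5·127 = -219
C: -4209 − (-219) = -3990

-3990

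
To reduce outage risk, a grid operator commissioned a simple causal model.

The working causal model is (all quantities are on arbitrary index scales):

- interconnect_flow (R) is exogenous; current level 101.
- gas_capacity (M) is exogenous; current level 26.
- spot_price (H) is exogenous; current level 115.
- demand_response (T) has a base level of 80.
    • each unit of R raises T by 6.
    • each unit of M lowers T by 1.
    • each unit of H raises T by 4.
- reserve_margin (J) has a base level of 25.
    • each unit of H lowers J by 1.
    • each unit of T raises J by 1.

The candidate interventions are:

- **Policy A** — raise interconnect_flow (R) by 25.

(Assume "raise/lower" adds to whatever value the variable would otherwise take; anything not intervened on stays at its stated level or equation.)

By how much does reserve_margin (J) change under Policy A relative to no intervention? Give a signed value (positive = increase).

Baseline:
  R = 101
  M = 26
  H = 115
  T = 80 + 6·101 − 26 + 4·115 = 1120
  J = 25 − 115 + 1120 = 1030
Policy A (R + 25):
  R = 101 + 25 = 126
  M = 26
  H = 115
  T = 80 + 6·126 − 26 + 4·115 = 1270
  J = 25 − 115 + 1270 = 1180
Change in J: 1180 − 1030 = 150

150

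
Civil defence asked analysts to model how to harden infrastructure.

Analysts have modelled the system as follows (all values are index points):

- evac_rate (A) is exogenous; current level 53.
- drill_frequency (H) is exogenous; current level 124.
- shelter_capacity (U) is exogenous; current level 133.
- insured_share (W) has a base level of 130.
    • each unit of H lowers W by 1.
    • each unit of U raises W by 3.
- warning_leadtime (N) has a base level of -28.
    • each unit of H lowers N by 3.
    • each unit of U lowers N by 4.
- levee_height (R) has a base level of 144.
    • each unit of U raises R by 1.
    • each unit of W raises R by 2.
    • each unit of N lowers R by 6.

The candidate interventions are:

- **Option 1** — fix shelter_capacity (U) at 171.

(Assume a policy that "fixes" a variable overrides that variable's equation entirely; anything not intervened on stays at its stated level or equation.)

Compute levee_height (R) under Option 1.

Option 1 (U := 171):
  H = 124
  U = 171
  W = 130 − 124 + 3·171 = 519
  N = -28 − 3·124 − 4·171 = -1084
  R = 144 + 171 + 2·519 − 6·(-1084) = 7857

7857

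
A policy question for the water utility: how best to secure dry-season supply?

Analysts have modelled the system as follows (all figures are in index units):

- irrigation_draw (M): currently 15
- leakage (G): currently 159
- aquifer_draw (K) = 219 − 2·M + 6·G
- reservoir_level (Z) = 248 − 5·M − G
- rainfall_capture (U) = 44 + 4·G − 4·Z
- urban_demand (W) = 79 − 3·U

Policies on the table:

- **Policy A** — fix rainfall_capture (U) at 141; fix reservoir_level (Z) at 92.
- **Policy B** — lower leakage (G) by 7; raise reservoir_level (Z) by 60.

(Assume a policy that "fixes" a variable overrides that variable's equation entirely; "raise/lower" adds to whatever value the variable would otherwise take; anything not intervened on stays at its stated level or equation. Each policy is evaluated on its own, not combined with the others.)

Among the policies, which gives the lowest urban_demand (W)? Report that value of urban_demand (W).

Policy A (U := 141, Z := 92):
  M = 15
  G = 159
  Z = 92
  U = 141
  W = 79 − 3·141 = -344
Policy B (G − 7, Z + 60):
  M = 15
  G = 159 − 7 = 152
  Z = 248 − 5·15 − 152 (+60 from intervention) = 81
  U = 44 + 4·152 − 4·81 = 328
  W = 79 − 3·328 = -905
Comparing — Policy A: W=-344, Policy B: W=-905. Lowest is -905 (Policy B).

-905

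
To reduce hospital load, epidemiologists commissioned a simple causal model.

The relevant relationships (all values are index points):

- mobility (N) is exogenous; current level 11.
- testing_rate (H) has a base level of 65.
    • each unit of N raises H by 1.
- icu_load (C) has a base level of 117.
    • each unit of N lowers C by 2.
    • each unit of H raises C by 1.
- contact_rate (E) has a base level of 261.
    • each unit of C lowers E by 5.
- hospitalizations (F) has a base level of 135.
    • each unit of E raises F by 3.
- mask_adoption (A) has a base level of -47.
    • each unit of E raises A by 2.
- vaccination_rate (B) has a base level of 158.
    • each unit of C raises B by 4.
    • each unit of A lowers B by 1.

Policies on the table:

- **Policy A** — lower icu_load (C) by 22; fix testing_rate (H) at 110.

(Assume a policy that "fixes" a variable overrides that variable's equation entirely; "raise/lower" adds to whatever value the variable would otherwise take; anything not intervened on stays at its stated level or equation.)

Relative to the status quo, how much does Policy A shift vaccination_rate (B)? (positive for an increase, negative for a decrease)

Baseline:
  N = 11
  H = 65 + 11 = 76
  C = 117 − 2·11 + 76 = 171
  E = 261 − 5·171 = -594
  A = -47 + 2·(-594) = -1235
  B = 158 + 4·171 − (-1235) = 2077
Policy A (C − 22, H := 110):
  N = 11
  H = 110
  C = 117 − 2·11 + 110 (−22 from intervention) = 183
  E = 261 − 5·183 = -654
  A = -47 + 2·(-654) = -1355
  B = 158 + 4·183 − (-1355) = 2245
Change in B: 2245 − 2077 = 168

168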